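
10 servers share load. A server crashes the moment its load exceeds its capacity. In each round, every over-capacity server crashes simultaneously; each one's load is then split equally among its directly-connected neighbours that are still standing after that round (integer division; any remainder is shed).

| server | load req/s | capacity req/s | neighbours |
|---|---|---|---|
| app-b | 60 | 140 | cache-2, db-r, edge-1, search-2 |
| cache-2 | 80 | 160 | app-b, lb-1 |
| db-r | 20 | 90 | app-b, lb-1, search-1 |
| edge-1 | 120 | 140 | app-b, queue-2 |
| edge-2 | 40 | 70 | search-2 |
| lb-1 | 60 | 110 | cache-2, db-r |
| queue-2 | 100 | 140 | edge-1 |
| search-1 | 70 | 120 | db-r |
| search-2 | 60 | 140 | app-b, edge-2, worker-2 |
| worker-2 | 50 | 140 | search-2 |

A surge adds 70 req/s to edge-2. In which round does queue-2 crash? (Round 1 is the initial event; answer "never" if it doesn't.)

Round 1 — edge-2 at 110 > 70. edge-2 crashes.
  edge-2 sheds 110 req/s to search-2: 110 each.
    search-2: 60+110 = 170 > 140
Round 2 — search-2 crashes.
  search-2 sheds 170 req/s to app-b, worker-2: 85 each.
    app-b: 60+85 = 145 > 140
    worker-2: 50+85 = 135 ≤ 140
Round 3 — app-b crashes.
  app-b sheds 145 req/s to cache-2, db-r, edge-1: 48 each (1 lost).
    cache-2: 80+48 = 128 ≤ 160
    db-r: 20+48 = 68 ≤ 90
    edge-1: 120+48 = 168 > 140
Round 4 — edge-1 crashes.
  edge-1 sheds 168 req/s to queue-2: 168 each.
    queue-2: 100+168 = 268 > 140
Round 5 — queue-2 crashes.
  queue-2 sheds 268 req/s: no online neighbours, lost.
No further crashes.

5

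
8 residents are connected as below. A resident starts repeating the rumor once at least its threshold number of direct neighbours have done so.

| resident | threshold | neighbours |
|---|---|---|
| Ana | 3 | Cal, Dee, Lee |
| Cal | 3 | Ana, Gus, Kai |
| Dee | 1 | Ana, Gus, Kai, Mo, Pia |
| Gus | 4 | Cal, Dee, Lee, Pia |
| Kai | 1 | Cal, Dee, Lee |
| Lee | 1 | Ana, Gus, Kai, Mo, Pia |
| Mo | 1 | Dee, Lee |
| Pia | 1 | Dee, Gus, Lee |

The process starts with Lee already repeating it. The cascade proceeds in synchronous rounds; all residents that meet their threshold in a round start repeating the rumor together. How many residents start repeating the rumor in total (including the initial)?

Round 1 — Lee starts repeating the rumor (initial).
Round 2 — checking thresholds:
  Ana: 1 of 3 neighbours < 3, not yet.
  Gus: 1 of 4 neighbours < 4, not yet.
  Kai: 1 of 3 neighbours ≥ 1, starts repeating the rumor.
  Mo: 1 of 2 neighbours ≥ 1, starts repeating the rumor.
  Pia: 1 of 3 neighbours ≥ 1, starts repeating the rumor.
Round 3 — checking thresholds:
  Ana: 1 of 3 neighbours < 3, not yet.
  Cal: 1 of 3 neighbours < 3, not yet.
  Dee: 3 of 5 neighbours ≥ 1, starts repeating the rumor.
  Gus: 2 of 4 neighbours < 4, not yet.
Round 4 — no new spreads; cascade stops.

5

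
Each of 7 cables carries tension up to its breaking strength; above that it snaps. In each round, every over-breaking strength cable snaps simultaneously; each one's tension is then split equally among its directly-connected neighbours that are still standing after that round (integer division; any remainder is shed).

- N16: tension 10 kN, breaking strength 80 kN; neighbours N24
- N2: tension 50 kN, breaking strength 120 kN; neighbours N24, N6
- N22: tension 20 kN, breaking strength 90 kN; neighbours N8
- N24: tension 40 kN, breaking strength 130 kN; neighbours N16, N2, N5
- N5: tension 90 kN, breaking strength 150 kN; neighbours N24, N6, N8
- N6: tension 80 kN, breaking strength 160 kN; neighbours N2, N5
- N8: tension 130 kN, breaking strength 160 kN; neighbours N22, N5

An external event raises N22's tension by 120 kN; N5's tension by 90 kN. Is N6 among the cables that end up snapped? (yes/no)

Round 1 — N22 at 140 > 90; N5 at 180 > 150. N22, N5 snap.
  N22 sheds 140 kN to N8: 140 each.
    N8: 130+140 = 270 > 160
  N5 sheds 180 kN to N24, N6, N8: 60 each.
    N24: 40+60 = 100 ≤ 130
    N6: 80+60 = 140 ≤ 160
    N8: 270+60 = 330 > 160
Round 2 — N8 snaps.
  N8 sheds 330 kN: no online neighbours, lost.
No further breaks.

no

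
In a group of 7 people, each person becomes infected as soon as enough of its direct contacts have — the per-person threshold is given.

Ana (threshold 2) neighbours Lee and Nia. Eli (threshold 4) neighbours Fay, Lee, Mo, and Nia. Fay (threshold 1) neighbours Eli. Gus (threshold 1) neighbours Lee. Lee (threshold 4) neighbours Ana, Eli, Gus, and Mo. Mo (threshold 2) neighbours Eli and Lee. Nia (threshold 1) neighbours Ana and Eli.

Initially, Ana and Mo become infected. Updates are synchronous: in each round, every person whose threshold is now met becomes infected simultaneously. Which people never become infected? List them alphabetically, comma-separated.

Eli, Fay, Gus, Lee

Round 1 — Ana, Mo become infected (initial).
Round 2 — checking thresholds:
  Eli: 1 of 4 neighbours < 4, below threshold.
  Lee: 2 of 4 neighbours < 4, below threshold.
  Nia: 1 of 2 neighbours ≥ 1, becomes infected.
Round 3 — no new infections; cascade stops.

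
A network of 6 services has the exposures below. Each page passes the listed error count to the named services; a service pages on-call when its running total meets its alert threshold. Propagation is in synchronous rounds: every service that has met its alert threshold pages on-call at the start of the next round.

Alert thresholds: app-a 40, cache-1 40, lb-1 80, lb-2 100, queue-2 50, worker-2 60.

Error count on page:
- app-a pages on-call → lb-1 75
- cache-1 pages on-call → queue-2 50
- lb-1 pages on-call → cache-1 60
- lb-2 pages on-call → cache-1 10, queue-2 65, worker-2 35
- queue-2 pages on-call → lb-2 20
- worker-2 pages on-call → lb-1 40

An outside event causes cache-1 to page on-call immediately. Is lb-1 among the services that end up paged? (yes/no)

Round 1 — cache-1 pages on-call (initial).
  queue-2: +50 → 50 ≥ 50
Round 2 — queue-2 pages on-call.
  lb-2: +20 → 20 < 100
No further pages.

no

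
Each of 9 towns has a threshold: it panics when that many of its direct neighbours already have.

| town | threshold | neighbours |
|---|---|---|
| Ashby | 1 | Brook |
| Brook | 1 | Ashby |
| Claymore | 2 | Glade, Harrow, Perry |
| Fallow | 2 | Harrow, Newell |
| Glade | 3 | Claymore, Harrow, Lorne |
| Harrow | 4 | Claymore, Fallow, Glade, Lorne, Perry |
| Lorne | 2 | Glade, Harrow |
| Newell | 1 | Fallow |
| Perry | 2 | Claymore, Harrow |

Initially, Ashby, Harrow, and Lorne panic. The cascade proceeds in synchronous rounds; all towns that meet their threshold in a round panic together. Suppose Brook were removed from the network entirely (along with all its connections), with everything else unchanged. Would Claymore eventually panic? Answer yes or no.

no

With Brook removed:
Round 1 — Ashby, Harrow, Lorne panic (initial).
Round 2 — no new panics; cascade stops.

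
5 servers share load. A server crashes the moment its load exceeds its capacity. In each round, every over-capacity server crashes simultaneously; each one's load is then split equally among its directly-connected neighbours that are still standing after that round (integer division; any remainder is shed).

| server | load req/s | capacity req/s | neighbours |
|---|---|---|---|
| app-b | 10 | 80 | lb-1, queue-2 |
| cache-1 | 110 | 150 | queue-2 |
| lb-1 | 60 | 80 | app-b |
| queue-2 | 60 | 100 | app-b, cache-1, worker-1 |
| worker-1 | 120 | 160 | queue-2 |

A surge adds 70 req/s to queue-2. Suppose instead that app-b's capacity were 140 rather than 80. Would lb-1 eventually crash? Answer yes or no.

no

With app-b's capacity at 140:
Round 1 — queue-2 at 130 > 100. queue-2 crashes.
  queue-2 sheds 130 req/s to app-b, cache-1, worker-1: 43 each (1 lost).
    app-b: 10+43 = 53 ≤ 140
    cache-1: 110+43 = 153 > 150
    worker-1: 120+43 = 163 > 160
Round 2 — cache-1, worker-1 crash.
  cache-1 sheds 153 req/s: no online neighbours, lost.
  worker-1 sheds 163 req/s: no online neighbours, lost.
No further crashes.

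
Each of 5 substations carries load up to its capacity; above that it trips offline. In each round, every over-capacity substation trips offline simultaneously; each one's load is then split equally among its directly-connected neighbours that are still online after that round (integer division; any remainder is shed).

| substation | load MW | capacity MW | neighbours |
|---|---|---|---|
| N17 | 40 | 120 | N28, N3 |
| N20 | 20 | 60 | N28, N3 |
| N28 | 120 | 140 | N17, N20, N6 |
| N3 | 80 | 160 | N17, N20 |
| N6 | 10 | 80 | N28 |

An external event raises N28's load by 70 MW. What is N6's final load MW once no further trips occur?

Round 1 — N28 at 190 > 140. N28 trips offline.
  N28 sheds 190 MW to N17, N20, N6: 63 each (1 lost).
    N17: 40+63 = 103 ≤ 120
    N20: 20+63 = 83 > 60
    N6: 10+63 = 73 ≤ 80
Round 2 — N20 trips offline.
  N20 sheds 83 MW to N3: 83 each.
    N3: 80+83 = 163 > 160
Round 3 — N3 trips offline.
  N3 sheds 163 MW to N17: 163 each.
    N17: 103+163 = 266 > 120
Round 4 — N17 trips offline.
  N17 sheds 266 MW: no online neighbours, lost.
No further trips.

73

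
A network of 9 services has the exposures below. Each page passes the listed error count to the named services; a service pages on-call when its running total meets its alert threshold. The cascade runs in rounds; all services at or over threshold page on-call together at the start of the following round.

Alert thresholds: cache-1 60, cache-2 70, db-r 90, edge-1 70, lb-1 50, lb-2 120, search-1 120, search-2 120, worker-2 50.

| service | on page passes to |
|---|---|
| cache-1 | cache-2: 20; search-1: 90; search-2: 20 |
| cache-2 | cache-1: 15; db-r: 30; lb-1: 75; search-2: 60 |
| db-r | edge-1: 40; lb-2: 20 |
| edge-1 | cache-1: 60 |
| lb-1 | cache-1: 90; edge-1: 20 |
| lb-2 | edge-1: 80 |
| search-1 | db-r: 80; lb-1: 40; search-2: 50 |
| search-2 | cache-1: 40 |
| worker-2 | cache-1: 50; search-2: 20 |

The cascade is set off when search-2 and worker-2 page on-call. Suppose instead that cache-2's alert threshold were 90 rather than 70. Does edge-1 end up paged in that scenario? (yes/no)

no

With cache-2's alert threshold at 90:
Round 1 — search-2, worker-2 page on-call (initial).
  cache-1: +40+50 → 90 ≥ 60
Round 2 — cache-1 pages on-call.
  cache-2: +20 → 20 < 90
  search-1: +90 → 90 < 120
No further pages.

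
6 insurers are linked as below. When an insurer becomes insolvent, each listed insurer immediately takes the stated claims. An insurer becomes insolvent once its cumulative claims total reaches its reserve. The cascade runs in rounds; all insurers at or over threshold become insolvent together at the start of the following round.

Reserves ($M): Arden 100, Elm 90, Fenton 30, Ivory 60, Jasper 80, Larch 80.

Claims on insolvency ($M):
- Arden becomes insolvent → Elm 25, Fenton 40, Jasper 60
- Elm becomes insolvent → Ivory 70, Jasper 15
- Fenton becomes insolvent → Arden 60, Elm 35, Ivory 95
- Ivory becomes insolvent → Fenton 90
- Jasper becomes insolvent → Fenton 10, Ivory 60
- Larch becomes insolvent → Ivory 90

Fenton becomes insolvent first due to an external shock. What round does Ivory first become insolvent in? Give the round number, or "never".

Round 1 — Fenton becomes insolvent (initial).
  Arden: +60 → 60 < 100
  Elm: +35 → 35 < 90
  Ivory: +95 → 95 ≥ 60
Round 2 — Ivory becomes insolvent.
No further insolvencies.

2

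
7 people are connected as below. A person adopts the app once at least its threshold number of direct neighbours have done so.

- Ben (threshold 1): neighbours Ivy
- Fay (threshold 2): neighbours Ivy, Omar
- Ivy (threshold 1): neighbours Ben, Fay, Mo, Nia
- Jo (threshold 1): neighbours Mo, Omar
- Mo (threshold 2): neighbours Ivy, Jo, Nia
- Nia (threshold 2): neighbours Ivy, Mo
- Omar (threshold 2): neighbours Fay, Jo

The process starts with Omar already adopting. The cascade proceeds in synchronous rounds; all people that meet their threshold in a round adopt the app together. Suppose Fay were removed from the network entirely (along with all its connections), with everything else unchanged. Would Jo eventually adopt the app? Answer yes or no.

yes

With Fay removed:
Round 1 — Omar adopts the app (initial).
Round 2 — checking thresholds:
  Jo: 1 of 2 neighbours ≥ 1, adopts the app.
Round 3 — no new adoptions; cascade stops.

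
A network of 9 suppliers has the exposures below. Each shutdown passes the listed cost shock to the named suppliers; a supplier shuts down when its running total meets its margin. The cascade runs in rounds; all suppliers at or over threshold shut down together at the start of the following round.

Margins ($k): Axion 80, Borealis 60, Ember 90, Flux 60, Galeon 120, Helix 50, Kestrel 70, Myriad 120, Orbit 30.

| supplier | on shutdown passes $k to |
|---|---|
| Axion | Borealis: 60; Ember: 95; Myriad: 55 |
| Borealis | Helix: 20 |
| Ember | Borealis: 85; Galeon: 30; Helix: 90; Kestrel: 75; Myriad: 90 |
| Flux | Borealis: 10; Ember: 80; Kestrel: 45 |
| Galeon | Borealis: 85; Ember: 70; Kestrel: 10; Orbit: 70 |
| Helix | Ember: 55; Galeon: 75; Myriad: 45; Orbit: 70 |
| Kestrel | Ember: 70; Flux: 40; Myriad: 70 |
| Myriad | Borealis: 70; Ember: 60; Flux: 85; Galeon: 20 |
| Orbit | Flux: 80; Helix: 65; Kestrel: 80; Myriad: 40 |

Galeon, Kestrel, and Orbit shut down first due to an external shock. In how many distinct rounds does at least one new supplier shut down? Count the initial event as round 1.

3

Round 1 — Galeon, Kestrel, Orbit shut down (initial).
  Borealis: +85 → 85 ≥ 60
  Ember: +70+70 → 140 ≥ 90
  Flux: +40+80 → 120 ≥ 60
  Helix: +65 → 65 ≥ 50
  Myriad: +70+40 → 110 < 120
Round 2 — Borealis, Ember, Flux, Helix shut down.
  Myriad: +90+45 → 245 ≥ 120
Round 3 — Myriad shuts down.
No further shutdowns.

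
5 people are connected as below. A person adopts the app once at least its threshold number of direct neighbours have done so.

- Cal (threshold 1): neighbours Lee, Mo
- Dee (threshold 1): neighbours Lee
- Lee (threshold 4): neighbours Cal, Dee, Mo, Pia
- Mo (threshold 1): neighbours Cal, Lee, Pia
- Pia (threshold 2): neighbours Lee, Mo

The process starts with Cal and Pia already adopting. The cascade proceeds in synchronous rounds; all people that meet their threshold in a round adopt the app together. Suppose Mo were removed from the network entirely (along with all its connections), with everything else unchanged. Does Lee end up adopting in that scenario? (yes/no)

With Mo removed:
Round 1 — Cal, Pia adopt the app (initial).
Round 2 — no new adoptions; cascade stops.

no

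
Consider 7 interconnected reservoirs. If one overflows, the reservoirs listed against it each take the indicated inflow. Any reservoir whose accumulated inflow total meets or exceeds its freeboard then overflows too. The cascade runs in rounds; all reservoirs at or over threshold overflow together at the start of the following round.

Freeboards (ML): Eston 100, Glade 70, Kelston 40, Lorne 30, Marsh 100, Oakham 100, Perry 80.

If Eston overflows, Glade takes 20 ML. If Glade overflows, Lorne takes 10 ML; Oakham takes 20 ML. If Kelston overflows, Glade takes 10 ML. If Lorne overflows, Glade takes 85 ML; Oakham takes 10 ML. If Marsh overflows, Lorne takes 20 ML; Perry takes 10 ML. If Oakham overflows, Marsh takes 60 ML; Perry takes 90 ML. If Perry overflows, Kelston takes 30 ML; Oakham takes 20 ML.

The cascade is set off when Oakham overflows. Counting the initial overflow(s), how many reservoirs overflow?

2

Round 1 — Oakham overflows (initial).
  Marsh: +60 → 60 < 100
  Perry: +90 → 90 ≥ 80
Round 2 — Perry overflows.
  Kelston: +30 → 30 < 40
No further overflows.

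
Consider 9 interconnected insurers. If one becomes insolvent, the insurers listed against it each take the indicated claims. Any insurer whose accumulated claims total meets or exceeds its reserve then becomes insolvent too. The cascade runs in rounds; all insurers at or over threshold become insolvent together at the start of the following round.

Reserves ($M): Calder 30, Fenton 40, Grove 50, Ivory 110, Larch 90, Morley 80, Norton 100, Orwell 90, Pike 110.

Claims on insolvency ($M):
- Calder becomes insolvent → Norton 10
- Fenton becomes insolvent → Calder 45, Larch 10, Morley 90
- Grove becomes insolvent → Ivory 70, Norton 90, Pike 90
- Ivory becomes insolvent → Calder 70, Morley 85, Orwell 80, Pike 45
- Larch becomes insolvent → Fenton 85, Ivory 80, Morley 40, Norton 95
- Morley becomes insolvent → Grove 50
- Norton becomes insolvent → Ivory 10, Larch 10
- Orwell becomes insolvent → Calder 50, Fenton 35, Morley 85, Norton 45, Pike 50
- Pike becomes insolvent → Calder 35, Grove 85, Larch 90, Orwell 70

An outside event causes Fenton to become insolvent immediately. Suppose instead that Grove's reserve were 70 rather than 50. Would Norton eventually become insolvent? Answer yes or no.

With Grove's reserve at 70:
Round 1 — Fenton becomes insolvent (initial).
  Calder: +45 → 45 ≥ 30
  Larch: +10 → 10 < 90
  Morley: +90 → 90 ≥ 80
Round 2 — Calder, Morley become insolvent.
  Grove: +50 → 50 < 70
  Norton: +10 → 10 < 100
No further insolvencies.

no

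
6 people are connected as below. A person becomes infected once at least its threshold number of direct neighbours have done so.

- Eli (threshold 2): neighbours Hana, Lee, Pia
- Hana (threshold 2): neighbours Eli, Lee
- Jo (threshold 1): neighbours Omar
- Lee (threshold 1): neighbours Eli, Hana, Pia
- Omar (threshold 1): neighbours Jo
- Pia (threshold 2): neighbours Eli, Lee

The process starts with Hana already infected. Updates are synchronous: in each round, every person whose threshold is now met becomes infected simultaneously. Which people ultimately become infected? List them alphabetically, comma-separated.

Round 1 — Hana becomes infected (initial).
Round 2 — checking thresholds:
  Eli: 1 of 3 neighbours < 2, not yet.
  Lee: 1 of 3 neighbours ≥ 1, becomes infected.
Round 3 — checking thresholds:
  Eli: 2 of 3 neighbours ≥ 2, becomes infected.
  Pia: 1 of 2 neighbours < 2, not yet.
Round 4 — checking thresholds:
  Pia: 2 of 2 neighbours ≥ 2, becomes infected.
Round 5 — no new infections; cascade stops.

Eli, Hana, Lee, Pia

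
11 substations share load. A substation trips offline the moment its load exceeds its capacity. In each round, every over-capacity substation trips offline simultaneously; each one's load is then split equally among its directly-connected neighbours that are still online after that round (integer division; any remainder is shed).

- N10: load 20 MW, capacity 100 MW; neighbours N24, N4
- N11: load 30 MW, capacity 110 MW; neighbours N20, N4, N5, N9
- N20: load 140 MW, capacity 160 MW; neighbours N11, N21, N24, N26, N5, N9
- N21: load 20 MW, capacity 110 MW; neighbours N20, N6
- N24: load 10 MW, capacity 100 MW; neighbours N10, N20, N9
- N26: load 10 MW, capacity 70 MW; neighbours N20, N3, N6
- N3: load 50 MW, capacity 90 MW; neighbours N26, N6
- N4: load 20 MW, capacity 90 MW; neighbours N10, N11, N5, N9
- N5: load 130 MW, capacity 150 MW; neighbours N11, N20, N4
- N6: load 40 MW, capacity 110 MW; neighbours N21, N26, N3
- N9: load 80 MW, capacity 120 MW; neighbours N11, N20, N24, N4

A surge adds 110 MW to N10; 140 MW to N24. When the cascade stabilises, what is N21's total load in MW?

Round 1 — N10 at 130 > 100; N24 at 150 > 100. N10, N24 trip offline.
  N10 sheds 130 MW to N4: 130 each.
    N4: 20+130 = 150 > 90
  N24 sheds 150 MW to N20, N9: 75 each.
    N20: 140+75 = 215 > 160
    N9: 80+75 = 155 > 120
Round 2 — N20, N4, N9 trip offline.
  N20 sheds 215 MW to N11, N21, N26, N5: 53 each (3 lost).
    N11: 30+53 = 83 ≤ 110
    N21: 20+53 = 73 ≤ 110
    N26: 10+53 = 63 ≤ 70
    N5: 130+53 = 183 > 150
  N4 sheds 150 MW to N11, N5: 75 each.
    N11: 83+75 = 158 > 110
    N5: 183+75 = 258 > 150
  N9 sheds 155 MW to N11: 155 each.
    N11: 158+155 = 313 > 110
Round 3 — N11, N5 trip offline.
  N11 sheds 313 MW: no online neighbours, lost.
  N5 sheds 258 MW: no online neighbours, lost.
No further trips.

73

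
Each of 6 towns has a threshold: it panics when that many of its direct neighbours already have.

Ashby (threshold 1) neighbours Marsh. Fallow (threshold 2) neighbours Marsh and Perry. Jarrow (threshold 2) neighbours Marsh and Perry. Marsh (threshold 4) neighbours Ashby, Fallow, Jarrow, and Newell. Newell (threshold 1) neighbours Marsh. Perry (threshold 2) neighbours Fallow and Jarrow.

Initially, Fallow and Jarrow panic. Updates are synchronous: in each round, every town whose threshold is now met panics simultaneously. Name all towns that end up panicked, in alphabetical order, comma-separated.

Fallow, Jarrow, Perry

Round 1 — Fallow, Jarrow panic (initial).
Round 2 — checking thresholds:
  Marsh: 2 of 4 neighbours < 4, not yet.
  Perry: 2 of 2 neighbours ≥ 2, panics.
Round 3 — no new panics; cascade stops.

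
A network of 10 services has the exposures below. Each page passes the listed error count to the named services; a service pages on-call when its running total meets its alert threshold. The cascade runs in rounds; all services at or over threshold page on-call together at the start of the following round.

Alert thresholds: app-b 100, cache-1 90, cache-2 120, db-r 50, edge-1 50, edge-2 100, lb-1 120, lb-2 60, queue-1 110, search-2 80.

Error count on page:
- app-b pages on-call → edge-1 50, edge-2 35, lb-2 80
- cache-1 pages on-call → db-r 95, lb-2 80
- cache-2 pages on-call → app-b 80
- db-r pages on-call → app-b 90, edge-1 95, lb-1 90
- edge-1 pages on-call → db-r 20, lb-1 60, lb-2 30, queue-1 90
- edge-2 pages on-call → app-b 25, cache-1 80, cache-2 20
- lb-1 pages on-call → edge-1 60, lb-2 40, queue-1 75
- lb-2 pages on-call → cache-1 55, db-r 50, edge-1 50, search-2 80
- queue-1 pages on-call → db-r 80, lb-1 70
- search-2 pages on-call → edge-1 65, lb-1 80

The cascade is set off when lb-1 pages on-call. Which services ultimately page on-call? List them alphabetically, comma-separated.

db-r, edge-1, lb-1, lb-2, queue-1, search-2

Round 1 — lb-1 pages on-call (initial).
  edge-1: +60 → 60 ≥ 50
  lb-2: +40 → 40 < 60
  queue-1: +75 → 75 < 110
Round 2 — edge-1 pages on-call.
  db-r: +20 → 20 < 50
  lb-2: +30 → 70 ≥ 60
  queue-1: +90 → 165 ≥ 110
Round 3 — lb-2, queue-1 page on-call.
  cache-1: +55 → 55 < 90
  db-r: +50+80 → 150 ≥ 50
  search-2: +80 → 80 ≥ 80
Round 4 — db-r, search-2 page on-call.
  app-b: +90 → 90 < 100
No further pages.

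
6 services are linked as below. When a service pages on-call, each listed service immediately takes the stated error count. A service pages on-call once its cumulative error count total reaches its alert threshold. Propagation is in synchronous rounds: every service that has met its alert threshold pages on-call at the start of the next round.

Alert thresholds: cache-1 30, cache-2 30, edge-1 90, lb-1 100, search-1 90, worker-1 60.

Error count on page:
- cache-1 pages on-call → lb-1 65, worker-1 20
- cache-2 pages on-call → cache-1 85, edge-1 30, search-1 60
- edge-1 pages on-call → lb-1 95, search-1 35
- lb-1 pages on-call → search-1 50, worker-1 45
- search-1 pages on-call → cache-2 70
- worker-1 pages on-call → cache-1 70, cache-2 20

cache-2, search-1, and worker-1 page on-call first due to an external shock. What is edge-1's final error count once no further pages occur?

30

Round 1 — cache-2, search-1, worker-1 page on-call (initial).
  cache-1: +85+70 → 155 ≥ 30
  edge-1: +30 → 30 < 90
Round 2 — cache-1 pages on-call.
  lb-1: +65 → 65 < 100
No further pages.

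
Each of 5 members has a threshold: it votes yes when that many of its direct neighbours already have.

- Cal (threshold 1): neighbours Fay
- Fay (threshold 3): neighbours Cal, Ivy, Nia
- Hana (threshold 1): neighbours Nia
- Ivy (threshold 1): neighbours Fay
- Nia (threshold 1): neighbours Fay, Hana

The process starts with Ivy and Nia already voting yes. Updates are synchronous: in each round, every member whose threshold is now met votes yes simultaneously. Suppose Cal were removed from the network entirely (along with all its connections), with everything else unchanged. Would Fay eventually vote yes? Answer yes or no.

no

With Cal removed:
Round 1 — Ivy, Nia vote yes (initial).
Round 2 — checking thresholds:
  Fay: 2 of 2 neighbours < 3, not yet.
  Hana: 1 of 1 neighbours ≥ 1, votes yes.
Round 3 — no new yes votes; cascade stops.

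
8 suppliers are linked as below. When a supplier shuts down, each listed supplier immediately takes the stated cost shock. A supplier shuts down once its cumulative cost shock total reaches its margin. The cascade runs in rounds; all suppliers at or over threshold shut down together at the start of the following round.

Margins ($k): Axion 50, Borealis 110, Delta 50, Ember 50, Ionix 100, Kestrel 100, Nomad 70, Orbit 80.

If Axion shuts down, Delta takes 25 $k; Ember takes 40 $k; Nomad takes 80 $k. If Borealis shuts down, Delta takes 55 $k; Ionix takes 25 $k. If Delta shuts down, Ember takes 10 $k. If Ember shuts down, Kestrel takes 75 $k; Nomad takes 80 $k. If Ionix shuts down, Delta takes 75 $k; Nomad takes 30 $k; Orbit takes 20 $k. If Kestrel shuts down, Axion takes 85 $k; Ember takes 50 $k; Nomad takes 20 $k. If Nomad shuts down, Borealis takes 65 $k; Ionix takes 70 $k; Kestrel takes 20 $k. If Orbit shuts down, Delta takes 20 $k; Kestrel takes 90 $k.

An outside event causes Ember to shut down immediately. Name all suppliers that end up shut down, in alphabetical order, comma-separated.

Round 1 — Ember shuts down (initial).
  Kestrel: +75 → 75 < 100
  Nomad: +80 → 80 ≥ 70
Round 2 — Nomad shuts down.
  Borealis: +65 → 65 < 110
  Ionix: +70 → 70 < 100
  Kestrel: +20 → 95 < 100
No further shutdowns.

Ember, Nomad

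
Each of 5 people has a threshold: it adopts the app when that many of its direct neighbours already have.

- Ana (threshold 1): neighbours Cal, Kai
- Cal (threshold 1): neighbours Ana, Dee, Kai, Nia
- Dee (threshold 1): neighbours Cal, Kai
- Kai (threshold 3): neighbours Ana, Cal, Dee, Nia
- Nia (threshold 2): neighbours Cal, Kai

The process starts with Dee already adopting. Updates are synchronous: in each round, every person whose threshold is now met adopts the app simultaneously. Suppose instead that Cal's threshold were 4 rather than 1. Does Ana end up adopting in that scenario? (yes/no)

no

With Cal's threshold at 4:
Round 1 — Dee adopts the app (initial).
Round 2 — no new adoptions; cascade stops.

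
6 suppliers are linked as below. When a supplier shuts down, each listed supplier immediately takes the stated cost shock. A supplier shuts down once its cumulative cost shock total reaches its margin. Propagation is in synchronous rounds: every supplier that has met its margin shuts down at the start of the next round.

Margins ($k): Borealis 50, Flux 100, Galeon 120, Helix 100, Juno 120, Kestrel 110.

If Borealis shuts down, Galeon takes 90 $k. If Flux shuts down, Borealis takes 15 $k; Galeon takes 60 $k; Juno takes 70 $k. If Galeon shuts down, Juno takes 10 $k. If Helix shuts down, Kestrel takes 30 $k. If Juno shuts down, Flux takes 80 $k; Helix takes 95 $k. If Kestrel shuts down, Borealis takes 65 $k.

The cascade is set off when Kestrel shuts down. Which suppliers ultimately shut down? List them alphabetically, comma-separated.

Round 1 — Kestrel shuts down (initial).
  Borealis: +65 → 65 ≥ 50
Round 2 — Borealis shuts down.
  Galeon: +90 → 90 < 120
No further shutdowns.

Borealis, Kestrel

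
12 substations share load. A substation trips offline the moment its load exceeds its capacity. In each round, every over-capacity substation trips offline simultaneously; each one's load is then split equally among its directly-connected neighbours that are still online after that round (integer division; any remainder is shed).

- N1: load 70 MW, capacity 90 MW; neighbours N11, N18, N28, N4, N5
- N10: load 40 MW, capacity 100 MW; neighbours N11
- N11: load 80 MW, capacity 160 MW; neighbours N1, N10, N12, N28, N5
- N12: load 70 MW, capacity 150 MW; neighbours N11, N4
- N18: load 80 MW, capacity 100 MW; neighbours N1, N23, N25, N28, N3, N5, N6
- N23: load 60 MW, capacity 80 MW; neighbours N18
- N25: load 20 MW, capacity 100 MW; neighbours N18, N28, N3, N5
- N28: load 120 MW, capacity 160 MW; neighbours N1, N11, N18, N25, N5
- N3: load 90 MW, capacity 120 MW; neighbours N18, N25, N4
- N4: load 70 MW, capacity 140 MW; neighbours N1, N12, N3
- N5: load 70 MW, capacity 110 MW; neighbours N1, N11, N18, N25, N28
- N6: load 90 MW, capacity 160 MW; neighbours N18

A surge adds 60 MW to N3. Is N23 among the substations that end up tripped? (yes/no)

Round 1 — N3 at 150 > 120. N3 trips offline.
  N3 sheds 150 MW to N18, N25, N4: 50 each.
    N18: 80+50 = 130 > 100
    N25: 20+50 = 70 ≤ 100
    N4: 70+50 = 120 ≤ 140
Round 2 — N18 trips offline.
  N18 sheds 130 MW to N1, N23, N25, N28, N5, N6: 21 each (4 lost).
    N1: 70+21 = 91 > 90
    N23: 60+21 = 81 > 80
    N25: 70+21 = 91 ≤ 100
    N28: 120+21 = 141 ≤ 160
    N5: 70+21 = 91 ≤ 110
    N6: 90+21 = 111 ≤ 160
Round 3 — N1, N23 trip offline.
  N1 sheds 91 MW to N11, N28, N4, N5: 22 each (3 lost).
    N11: 80+22 = 102 ≤ 160
    N28: 141+22 = 163 > 160
    N4: 120+22 = 142 > 140
    N5: 91+22 = 113 > 110
  N23 sheds 81 MW: no online neighbours, lost.
Round 4 — N28, N4, N5 trip offline.
  N28 sheds 163 MW to N11, N25: 81 each (1 lost).
    N11: 102+81 = 183 > 160
    N25: 91+81 = 172 > 100
  N4 sheds 142 MW to N12: 142 each.
    N12: 70+142 = 212 > 150
  N5 sheds 113 MW to N11, N25: 56 each (1 lost).
    N11: 183+56 = 239 > 160
    N25: 172+56 = 228 > 100
Round 5 — N11, N12, N25 trip offline.
  N11 sheds 239 MW to N10: 239 each.
    N10: 40+239 = 279 > 100
  N12 sheds 212 MW: no online neighbours, lost.
  N25 sheds 228 MW: no online neighbours, lost.
Round 6 — N10 trips offline.
  N10 sheds 279 MW: no online neighbours, lost.
No further trips.

yes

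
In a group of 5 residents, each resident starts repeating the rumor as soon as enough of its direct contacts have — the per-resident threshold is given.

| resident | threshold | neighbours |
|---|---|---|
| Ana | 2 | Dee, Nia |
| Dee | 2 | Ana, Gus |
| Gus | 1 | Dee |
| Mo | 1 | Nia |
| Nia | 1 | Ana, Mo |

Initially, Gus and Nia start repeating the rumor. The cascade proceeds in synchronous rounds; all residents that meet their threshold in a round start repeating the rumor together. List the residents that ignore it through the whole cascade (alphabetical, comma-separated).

Round 1 — Gus, Nia start repeating the rumor (initial).
Round 2 — checking thresholds:
  Ana: 1 of 2 neighbours < 2, holds.
  Dee: 1 of 2 neighbours < 2, holds.
  Mo: 1 of 1 neighbours ≥ 1, starts repeating the rumor.
Round 3 — no new spreads; cascade stops.

Ana, Dee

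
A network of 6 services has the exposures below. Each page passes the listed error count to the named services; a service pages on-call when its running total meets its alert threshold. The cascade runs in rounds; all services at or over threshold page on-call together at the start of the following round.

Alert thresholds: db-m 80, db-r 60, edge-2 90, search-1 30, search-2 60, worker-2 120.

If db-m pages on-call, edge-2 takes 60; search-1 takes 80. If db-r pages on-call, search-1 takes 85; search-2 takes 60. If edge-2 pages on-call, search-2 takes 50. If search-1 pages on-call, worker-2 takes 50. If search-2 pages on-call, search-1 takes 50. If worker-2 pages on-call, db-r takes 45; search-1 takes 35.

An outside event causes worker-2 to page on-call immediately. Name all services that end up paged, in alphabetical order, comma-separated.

search-1, worker-2

Round 1 — worker-2 pages on-call (initial).
  db-r: +45 → 45 < 60
  search-1: +35 → 35 ≥ 30
Round 2 — search-1 pages on-call.
No further pages.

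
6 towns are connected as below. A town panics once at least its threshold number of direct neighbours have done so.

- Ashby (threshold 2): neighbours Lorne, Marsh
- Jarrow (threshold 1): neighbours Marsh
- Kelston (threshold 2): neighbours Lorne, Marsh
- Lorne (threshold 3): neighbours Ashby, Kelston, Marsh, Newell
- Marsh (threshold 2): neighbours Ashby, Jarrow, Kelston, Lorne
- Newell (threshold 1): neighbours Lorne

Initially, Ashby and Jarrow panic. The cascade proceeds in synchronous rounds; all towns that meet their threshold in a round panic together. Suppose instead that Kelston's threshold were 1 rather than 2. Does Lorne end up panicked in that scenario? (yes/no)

yes

With Kelston's threshold at 1:
Round 1 — Ashby, Jarrow panic (initial).
Round 2 — checking thresholds:
  Lorne: 1 of 4 neighbours < 3, holds.
  Marsh: 2 of 4 neighbours ≥ 2, panics.
Round 3 — checking thresholds:
  Kelston: 1 of 2 neighbours ≥ 1, panics.
  Lorne: 2 of 4 neighbours < 3, holds.
Round 4 — checking thresholds:
  Lorne: 3 of 4 neighbours ≥ 3, panics.
Round 5 — checking thresholds:
  Newell: 1 of 1 neighbours ≥ 1, panics.
Round 6 — no new panics; cascade stops.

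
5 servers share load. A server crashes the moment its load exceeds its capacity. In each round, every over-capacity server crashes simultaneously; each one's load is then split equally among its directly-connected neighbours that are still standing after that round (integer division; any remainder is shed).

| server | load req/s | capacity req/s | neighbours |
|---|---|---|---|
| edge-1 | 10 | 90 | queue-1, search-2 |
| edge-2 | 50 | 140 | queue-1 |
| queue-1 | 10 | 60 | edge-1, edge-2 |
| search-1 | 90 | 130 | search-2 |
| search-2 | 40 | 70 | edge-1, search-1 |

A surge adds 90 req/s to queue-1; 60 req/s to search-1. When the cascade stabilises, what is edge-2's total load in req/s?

100

Round 1 — queue-1 at 100 > 60; search-1 at 150 > 130. queue-1, search-1 crash.
  queue-1 sheds 100 req/s to edge-1, edge-2: 50 each.
    edge-1: 10+50 = 60 ≤ 90
    edge-2: 50+50 = 100 ≤ 140
  search-1 sheds 150 req/s to search-2: 150 each.
    search-2: 40+150 = 190 > 70
Round 2 — search-2 crashes.
  search-2 sheds 190 req/s to edge-1: 190 each.
    edge-1: 60+190 = 250 > 90
Round 3 — edge-1 crashes.
  edge-1 sheds 250 req/s: no online neighbours, lost.
No further crashes.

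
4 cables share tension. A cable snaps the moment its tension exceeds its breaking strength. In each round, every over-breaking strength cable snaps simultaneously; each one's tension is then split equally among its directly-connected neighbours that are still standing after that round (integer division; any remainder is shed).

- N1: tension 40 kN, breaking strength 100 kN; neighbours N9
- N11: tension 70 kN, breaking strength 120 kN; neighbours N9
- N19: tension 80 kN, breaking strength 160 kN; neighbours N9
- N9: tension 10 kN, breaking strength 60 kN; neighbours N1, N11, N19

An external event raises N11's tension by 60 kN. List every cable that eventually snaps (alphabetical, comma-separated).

N1, N11, N9

Round 1 — N11 at 130 > 120. N11 snaps.
  N11 sheds 130 kN to N9: 130 each.
    N9: 10+130 = 140 > 60
Round 2 — N9 snaps.
  N9 sheds 140 kN to N1, N19: 70 each.
    N1: 40+70 = 110 > 100
    N19: 80+70 = 150 ≤ 160
Round 3 — N1 snaps.
  N1 sheds 110 kN: no online neighbours, lost.
No further breaks.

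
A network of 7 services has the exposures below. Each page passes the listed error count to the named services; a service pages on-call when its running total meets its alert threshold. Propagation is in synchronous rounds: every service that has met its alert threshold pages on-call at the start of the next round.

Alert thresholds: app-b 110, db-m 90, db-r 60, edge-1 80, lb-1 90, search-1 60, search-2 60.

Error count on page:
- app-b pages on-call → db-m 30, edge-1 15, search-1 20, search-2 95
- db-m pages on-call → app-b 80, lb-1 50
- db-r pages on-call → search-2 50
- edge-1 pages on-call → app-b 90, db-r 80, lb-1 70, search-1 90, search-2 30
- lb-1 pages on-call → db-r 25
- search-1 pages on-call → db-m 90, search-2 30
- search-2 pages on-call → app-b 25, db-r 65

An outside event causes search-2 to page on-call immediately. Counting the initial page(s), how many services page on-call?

2

Round 1 — search-2 pages on-call (initial).
  app-b: +25 → 25 < 110
  db-r: +65 → 65 ≥ 60
Round 2 — db-r pages on-call.
No further pages.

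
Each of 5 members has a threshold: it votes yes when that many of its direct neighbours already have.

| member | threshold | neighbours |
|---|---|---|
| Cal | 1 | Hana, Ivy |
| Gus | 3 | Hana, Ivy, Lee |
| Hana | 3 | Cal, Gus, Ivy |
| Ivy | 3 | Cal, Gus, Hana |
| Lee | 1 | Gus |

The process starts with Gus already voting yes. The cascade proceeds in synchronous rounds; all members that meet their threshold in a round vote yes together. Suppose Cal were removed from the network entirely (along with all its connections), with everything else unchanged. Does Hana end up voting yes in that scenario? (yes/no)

With Cal removed:
Round 1 — Gus votes yes (initial).
Round 2 — checking thresholds:
  Hana: 1 of 2 neighbours < 3, not yet.
  Ivy: 1 of 2 neighbours < 3, not yet.
  Lee: 1 of 1 neighbours ≥ 1, votes yes.
Round 3 — no new yes votes; cascade stops.

no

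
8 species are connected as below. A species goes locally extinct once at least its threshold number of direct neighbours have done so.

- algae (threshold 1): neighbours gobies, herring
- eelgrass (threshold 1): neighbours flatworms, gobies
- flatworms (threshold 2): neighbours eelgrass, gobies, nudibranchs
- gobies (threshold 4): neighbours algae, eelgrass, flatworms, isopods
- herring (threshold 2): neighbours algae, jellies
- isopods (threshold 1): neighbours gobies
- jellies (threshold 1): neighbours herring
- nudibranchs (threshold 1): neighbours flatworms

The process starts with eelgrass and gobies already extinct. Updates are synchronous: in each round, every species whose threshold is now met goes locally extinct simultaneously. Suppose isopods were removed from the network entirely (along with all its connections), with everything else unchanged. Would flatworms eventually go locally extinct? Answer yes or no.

With isopods removed:
Round 1 — eelgrass, gobies go locally extinct (initial).
Round 2 — checking thresholds:
  algae: 1 of 2 neighbours ≥ 1, goes locally extinct.
  flatworms: 2 of 3 neighbours ≥ 2, goes locally extinct.
Round 3 — checking thresholds:
  herring: 1 of 2 neighbours < 2, not yet.
  nudibranchs: 1 of 1 neighbours ≥ 1, goes locally extinct.
Round 4 — no new extinctions; cascade stops.

yes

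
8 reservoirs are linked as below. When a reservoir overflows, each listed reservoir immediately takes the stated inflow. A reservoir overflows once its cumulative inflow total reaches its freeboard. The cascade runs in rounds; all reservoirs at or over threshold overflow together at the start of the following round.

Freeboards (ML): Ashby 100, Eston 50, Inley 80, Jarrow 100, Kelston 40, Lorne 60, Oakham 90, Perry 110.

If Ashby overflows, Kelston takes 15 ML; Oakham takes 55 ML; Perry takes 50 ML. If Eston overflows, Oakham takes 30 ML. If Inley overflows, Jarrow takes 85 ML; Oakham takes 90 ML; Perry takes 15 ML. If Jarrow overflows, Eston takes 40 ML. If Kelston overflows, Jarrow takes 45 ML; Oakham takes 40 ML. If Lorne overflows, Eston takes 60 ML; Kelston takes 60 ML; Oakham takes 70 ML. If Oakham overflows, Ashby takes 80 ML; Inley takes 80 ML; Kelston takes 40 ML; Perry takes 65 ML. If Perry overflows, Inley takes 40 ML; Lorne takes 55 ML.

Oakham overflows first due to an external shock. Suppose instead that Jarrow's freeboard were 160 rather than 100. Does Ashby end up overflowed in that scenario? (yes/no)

no

With Jarrow's freeboard at 160:
Round 1 — Oakham overflows (initial).
  Ashby: +80 → 80 < 100
  Inley: +80 → 80 ≥ 80
  Kelston: +40 → 40 ≥ 40
  Perry: +65 → 65 < 110
Round 2 — Inley, Kelston overflow.
  Jarrow: +85+45 → 130 < 160
  Perry: +15 → 80 < 110
No further overflows.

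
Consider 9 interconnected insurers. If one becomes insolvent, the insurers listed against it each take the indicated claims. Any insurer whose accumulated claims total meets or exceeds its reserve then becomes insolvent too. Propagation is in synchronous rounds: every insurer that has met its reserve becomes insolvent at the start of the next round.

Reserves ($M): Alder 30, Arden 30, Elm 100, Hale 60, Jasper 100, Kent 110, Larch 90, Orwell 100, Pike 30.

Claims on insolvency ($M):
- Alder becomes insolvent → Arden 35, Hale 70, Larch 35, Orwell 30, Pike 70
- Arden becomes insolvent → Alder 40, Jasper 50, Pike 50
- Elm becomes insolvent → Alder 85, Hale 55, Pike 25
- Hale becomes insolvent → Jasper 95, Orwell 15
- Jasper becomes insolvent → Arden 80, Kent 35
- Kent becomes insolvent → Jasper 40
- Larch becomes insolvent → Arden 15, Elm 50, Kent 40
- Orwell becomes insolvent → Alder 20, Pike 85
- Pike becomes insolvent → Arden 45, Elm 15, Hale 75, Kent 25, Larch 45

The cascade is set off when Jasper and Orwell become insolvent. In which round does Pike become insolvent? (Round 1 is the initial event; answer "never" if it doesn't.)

2

Round 1 — Jasper, Orwell become insolvent (initial).
  Alder: +20 → 20 < 30
  Arden: +80 → 80 ≥ 30
  Kent: +35 → 35 < 110
  Pike: +85 → 85 ≥ 30
Round 2 — Arden, Pike become insolvent.
  Alder: +40 → 60 ≥ 30
  Elm: +15 → 15 < 100
  Hale: +75 → 75 ≥ 60
  Kent: +25 → 60 < 110
  Larch: +45 → 45 < 90
Round 3 — Alder, Hale become insolvent.
  Larch: +35 → 80 < 90
No further insolvencies.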